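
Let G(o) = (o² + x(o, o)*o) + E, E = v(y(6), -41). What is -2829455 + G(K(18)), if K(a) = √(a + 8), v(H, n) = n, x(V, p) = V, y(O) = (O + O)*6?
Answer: -2829444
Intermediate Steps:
y(O) = 12*O (y(O) = (2*O)*6 = 12*O)
E = -41
K(a) = √(8 + a)
G(o) = -41 + 2*o² (G(o) = (o² + o*o) - 41 = (o² + o²) - 41 = 2*o² - 41 = -41 + 2*o²)
-2829455 + G(K(18)) = -2829455 + (-41 + 2*(√(8 + 18))²) = -2829455 + (-41 + 2*(√26)²) = -2829455 + (-41 + 2*26) = -2829455 + (-41 + 52) = -2829455 + 11 = -2829444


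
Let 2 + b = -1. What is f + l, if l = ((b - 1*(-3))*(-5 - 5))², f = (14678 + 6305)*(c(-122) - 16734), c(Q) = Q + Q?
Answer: -356249374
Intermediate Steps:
b = -3 (b = -2 - 1 = -3)
c(Q) = 2*Q
f = -356249374 (f = (14678 + 6305)*(2*(-122) - 16734) = 20983*(-244 - 16734) = 20983*(-16978) = -356249374)
l = 0 (l = ((-3 - 1*(-3))*(-5 - 5))² = ((-3 + 3)*(-10))² = (0*(-10))² = 0² = 0)
f + l = -356249374 + 0 = -356249374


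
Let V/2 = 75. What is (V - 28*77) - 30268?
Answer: -32274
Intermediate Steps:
V = 150 (V = 2*75 = 150)
(V - 28*77) - 30268 = (150 - 28*77) - 30268 = (150 - 2156) - 30268 = -2006 - 30268 = -32274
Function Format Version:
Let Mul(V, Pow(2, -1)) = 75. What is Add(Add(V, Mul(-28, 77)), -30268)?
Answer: -32274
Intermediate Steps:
V = 150 (V = Mul(2, 75) = 150)
Add(Add(V, Mul(-28, 77)), -30268) = Add(Add(150, Mul(-28, 77)), -30268) = Add(Add(150, -2156), -30268) = Add(-2006, -30268) = -32274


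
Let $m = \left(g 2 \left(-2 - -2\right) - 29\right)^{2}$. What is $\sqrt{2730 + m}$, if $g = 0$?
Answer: $\sqrt{3571} \approx 59.758$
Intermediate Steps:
$m = 841$ ($m = \left(0 \cdot 2 \left(-2 - -2\right) - 29\right)^{2} = \left(0 \left(-2 + 2\right) - 29\right)^{2} = \left(0 \cdot 0 - 29\right)^{2} = \left(0 - 29\right)^{2} = \left(-29\right)^{2} = 841$)
$\sqrt{2730 + m} = \sqrt{2730 + 841} = \sqrt{3571}$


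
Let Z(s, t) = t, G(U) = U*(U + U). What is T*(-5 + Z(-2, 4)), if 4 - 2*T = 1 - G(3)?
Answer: -21/2 ≈ -10.500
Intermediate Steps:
G(U) = 2*U**2 (G(U) = U*(2*U) = 2*U**2)
T = 21/2 (T = 2 - (1 - 2*3**2)/2 = 2 - (1 - 2*9)/2 = 2 - (1 - 1*18)/2 = 2 - (1 - 18)/2 = 2 - 1/2*(-17) = 2 + 17/2 = 21/2 ≈ 10.500)
T*(-5 + Z(-2, 4)) = 21*(-5 + 4)/2 = (21/2)*(-1) = -21/2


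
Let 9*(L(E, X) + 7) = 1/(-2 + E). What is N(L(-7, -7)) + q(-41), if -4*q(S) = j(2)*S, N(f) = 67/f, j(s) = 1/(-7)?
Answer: -43811/3976 ≈ -11.019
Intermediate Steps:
j(s) = -⅐
L(E, X) = -7 + 1/(9*(-2 + E))
q(S) = S/28 (q(S) = -(-1)*S/28 = S/28)
N(L(-7, -7)) + q(-41) = 67/(((127 - 63*(-7))/(9*(-2 - 7)))) + (1/28)*(-41) = 67/(((⅑)*(127 + 441)/(-9))) - 41/28 = 67/(((⅑)*(-⅑)*568)) - 41/28 = 67/(-568/81) - 41/28 = 67*(-81/568) - 41/28 = -5427/568 - 41/28 = -43811/3976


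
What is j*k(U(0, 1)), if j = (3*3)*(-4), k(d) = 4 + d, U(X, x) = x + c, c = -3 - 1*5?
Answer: 108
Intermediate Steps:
c = -8 (c = -3 - 5 = -8)
U(X, x) = -8 + x (U(X, x) = x - 8 = -8 + x)
j = -36 (j = 9*(-4) = -36)
j*k(U(0, 1)) = -36*(4 + (-8 + 1)) = -36*(4 - 7) = -36*(-3) = 108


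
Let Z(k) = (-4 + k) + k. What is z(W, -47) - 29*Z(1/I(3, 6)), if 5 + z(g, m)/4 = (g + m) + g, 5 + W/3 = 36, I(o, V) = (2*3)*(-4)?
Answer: 7853/12 ≈ 654.42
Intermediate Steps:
I(o, V) = -24 (I(o, V) = 6*(-4) = -24)
W = 93 (W = -15 + 3*36 = -15 + 108 = 93)
z(g, m) = -20 + 4*m + 8*g (z(g, m) = -20 + 4*((g + m) + g) = -20 + 4*(m + 2*g) = -20 + (4*m + 8*g) = -20 + 4*m + 8*g)
Z(k) = -4 + 2*k
z(W, -47) - 29*Z(1/I(3, 6)) = (-20 + 4*(-47) + 8*93) - 29*(-4 + 2/(-24)) = (-20 - 188 + 744) - 29*(-4 + 2*(-1/24)) = 536 - 29*(-4 - 1/12) = 536 - 29*(-49)/12 = 536 - 1*(-1421/12) = 536 + 1421/12 = 7853/12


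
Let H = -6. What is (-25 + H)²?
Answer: 961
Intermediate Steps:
(-25 + H)² = (-25 - 6)² = (-31)² = 961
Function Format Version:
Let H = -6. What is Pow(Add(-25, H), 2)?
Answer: 961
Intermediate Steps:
Pow(Add(-25, H), 2) = Pow(Add(-25, -6), 2) = Pow(-31, 2) = 961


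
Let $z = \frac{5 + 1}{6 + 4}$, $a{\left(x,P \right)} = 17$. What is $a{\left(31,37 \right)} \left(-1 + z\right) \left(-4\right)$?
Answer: $\frac{136}{5} \approx 27.2$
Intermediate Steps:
$z = \frac{3}{5}$ ($z = \frac{6}{10} = 6 \cdot \frac{1}{10} = \frac{3}{5} \approx 0.6$)
$a{\left(31,37 \right)} \left(-1 + z\right) \left(-4\right) = 17 \left(-1 + \frac{3}{5}\right) \left(-4\right) = 17 \left(\left(- \frac{2}{5}\right) \left(-4\right)\right) = 17 \cdot \frac{8}{5} = \frac{136}{5}$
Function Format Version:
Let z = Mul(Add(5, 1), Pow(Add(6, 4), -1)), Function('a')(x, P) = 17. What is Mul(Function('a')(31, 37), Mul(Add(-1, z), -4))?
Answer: Rational(136, 5) ≈ 27.200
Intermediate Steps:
z = Rational(3, 5) (z = Mul(6, Pow(10, -1)) = Mul(6, Rational(1, 10)) = Rational(3, 5) ≈ 0.60000)
Mul(Function('a')(31, 37), Mul(Add(-1, z), -4)) = Mul(17, Mul(Add(-1, Rational(3, 5)), -4)) = Mul(17, Mul(Rational(-2, 5), -4)) = Mul(17, Rational(8, 5)) = Rational(136, 5)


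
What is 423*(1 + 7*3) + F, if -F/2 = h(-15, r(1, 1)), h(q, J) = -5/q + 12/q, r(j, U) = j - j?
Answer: 139604/15 ≈ 9306.9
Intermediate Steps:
r(j, U) = 0
h(q, J) = 7/q
F = 14/15 (F = -14/(-15) = -14*(-1)/15 = -2*(-7/15) = 14/15 ≈ 0.93333)
423*(1 + 7*3) + F = 423*(1 + 7*3) + 14/15 = 423*(1 + 21) + 14/15 = 423*22 + 14/15 = 9306 + 14/15 = 139604/15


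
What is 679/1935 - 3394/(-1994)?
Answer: 3960658/1929195 ≈ 2.0530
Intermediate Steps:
679/1935 - 3394/(-1994) = 679*(1/1935) - 3394*(-1/1994) = 679/1935 + 1697/997 = 3960658/1929195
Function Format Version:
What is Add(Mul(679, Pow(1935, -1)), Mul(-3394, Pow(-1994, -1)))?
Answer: Rational(3960658, 1929195) ≈ 2.0530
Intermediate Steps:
Add(Mul(679, Pow(1935, -1)), Mul(-3394, Pow(-1994, -1))) = Add(Mul(679, Rational(1, 1935)), Mul(-3394, Rational(-1, 1994))) = Add(Rational(679, 1935), Rational(1697, 997)) = Rational(3960658, 1929195)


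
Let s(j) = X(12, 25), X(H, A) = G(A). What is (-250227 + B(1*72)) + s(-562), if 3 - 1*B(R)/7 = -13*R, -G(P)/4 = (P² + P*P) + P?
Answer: -248754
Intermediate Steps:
G(P) = -8*P² - 4*P (G(P) = -4*((P² + P*P) + P) = -4*((P² + P²) + P) = -4*(2*P² + P) = -4*(P + 2*P²) = -8*P² - 4*P)
X(H, A) = -4*A*(1 + 2*A)
B(R) = 21 + 91*R (B(R) = 21 - (-91)*R = 21 + 91*R)
s(j) = -5100 (s(j) = -4*25*(1 + 2*25) = -4*25*(1 + 50) = -4*25*51 = -5100)
(-250227 + B(1*72)) + s(-562) = (-250227 + (21 + 91*(1*72))) - 5100 = (-250227 + (21 + 91*72)) - 5100 = (-250227 + (21 + 6552)) - 5100 = (-250227 + 6573) - 5100 = -243654 - 5100 = -248754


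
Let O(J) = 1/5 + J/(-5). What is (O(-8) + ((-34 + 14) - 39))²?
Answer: 81796/25 ≈ 3271.8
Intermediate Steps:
O(J) = ⅕ - J/5 (O(J) = 1*(⅕) + J*(-⅕) = ⅕ - J/5)
(O(-8) + ((-34 + 14) - 39))² = ((⅕ - ⅕*(-8)) + ((-34 + 14) - 39))² = ((⅕ + 8/5) + (-20 - 39))² = (9/5 - 59)² = (-286/5)² = 81796/25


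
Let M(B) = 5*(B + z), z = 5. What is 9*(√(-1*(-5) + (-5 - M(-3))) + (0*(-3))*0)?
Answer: 9*I*√10 ≈ 28.461*I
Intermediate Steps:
M(B) = 25 + 5*B (M(B) = 5*(B + 5) = 5*(5 + B) = 25 + 5*B)
9*(√(-1*(-5) + (-5 - M(-3))) + (0*(-3))*0) = 9*(√(-1*(-5) + (-5 - (25 + 5*(-3)))) + (0*(-3))*0) = 9*(√(5 + (-5 - (25 - 15))) + 0*0) = 9*(√(5 + (-5 - 1*10)) + 0) = 9*(√(5 + (-5 - 10)) + 0) = 9*(√(5 - 15) + 0) = 9*(√(-10) + 0) = 9*(I*√10 + 0) = 9*(I*√10) = 9*I*√10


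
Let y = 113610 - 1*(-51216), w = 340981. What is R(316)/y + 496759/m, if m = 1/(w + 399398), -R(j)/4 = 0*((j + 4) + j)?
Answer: 367789931661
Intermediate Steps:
y = 164826 (y = 113610 + 51216 = 164826)
R(j) = 0 (R(j) = -0*((j + 4) + j) = -0*((4 + j) + j) = -0*(4 + 2*j) = -4*0 = 0)
m = 1/740379 (m = 1/(340981 + 399398) = 1/740379 ≈ 1.3507e-6)
R(316)/y + 496759/m = 0/164826 + 496759/(1/740379) = 0*(1/164826) + 496759*740379 = 0 + 367789931661 = 367789931661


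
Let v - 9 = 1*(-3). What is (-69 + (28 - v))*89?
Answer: -4183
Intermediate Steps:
v = 6 (v = 9 + 1*(-3) = 9 - 3 = 6)
(-69 + (28 - v))*89 = (-69 + (28 - 1*6))*89 = (-69 + (28 - 6))*89 = (-69 + 22)*89 = -47*89 = -4183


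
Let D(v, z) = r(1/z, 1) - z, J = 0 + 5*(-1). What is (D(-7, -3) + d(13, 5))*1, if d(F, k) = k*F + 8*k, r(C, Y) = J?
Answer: 103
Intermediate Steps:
J = -5 (J = 0 - 5 = -5)
r(C, Y) = -5
d(F, k) = 8*k + F*k (d(F, k) = F*k + 8*k = 8*k + F*k)
D(v, z) = -5 - z
(D(-7, -3) + d(13, 5))*1 = ((-5 - 1*(-3)) + 5*(8 + 13))*1 = ((-5 + 3) + 5*21)*1 = (-2 + 105)*1 = 103*1 = 103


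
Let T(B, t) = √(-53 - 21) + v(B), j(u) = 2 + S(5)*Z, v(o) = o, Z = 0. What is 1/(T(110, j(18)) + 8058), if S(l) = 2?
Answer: 4084/33358149 - I*√74/66716298 ≈ 0.00012243 - 1.2894e-7*I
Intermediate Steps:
j(u) = 2 (j(u) = 2 + 2*0 = 2 + 0 = 2)
T(B, t) = B + I*√74 (T(B, t) = √(-53 - 21) + B = √(-74) + B = I*√74 + B = B + I*√74)
1/(T(110, j(18)) + 8058) = 1/((110 + I*√74) + 8058) = 1/(8168 + I*√74)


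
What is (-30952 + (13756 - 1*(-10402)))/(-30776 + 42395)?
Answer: -6794/11619 ≈ -0.58473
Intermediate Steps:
(-30952 + (13756 - 1*(-10402)))/(-30776 + 42395) = (-30952 + (13756 + 10402))/11619 = (-30952 + 24158)*(1/11619) = -6794*1/11619 = -6794/11619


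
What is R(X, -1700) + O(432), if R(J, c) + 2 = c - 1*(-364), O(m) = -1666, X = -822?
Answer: -3004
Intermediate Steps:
R(J, c) = 362 + c (R(J, c) = -2 + (c - 1*(-364)) = -2 + (c + 364) = -2 + (364 + c) = 362 + c)
R(X, -1700) + O(432) = (362 - 1700) - 1666 = -1338 - 1666 = -3004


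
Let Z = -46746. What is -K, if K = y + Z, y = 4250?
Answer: 42496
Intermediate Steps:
K = -42496 (K = 4250 - 46746 = -42496)
-K = -1*(-42496) = 42496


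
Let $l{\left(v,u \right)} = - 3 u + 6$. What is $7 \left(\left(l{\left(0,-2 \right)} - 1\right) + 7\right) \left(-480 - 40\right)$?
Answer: $-65520$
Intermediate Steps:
$l{\left(v,u \right)} = 6 - 3 u$
$7 \left(\left(l{\left(0,-2 \right)} - 1\right) + 7\right) \left(-480 - 40\right) = 7 \left(\left(\left(6 - -6\right) - 1\right) + 7\right) \left(-480 - 40\right) = 7 \left(\left(\left(6 + 6\right) - 1\right) + 7\right) \left(-520\right) = 7 \left(\left(12 - 1\right) + 7\right) \left(-520\right) = 7 \left(11 + 7\right) \left(-520\right) = 7 \cdot 18 \left(-520\right) = 126 \left(-520\right) = -65520$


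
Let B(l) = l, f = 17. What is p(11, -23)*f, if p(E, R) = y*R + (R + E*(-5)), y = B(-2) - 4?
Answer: 1020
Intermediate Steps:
y = -6 (y = -2 - 4 = -6)
p(E, R) = -5*E - 5*R (p(E, R) = -6*R + (R + E*(-5)) = -6*R + (R - 5*E) = -5*E - 5*R)
p(11, -23)*f = (-5*11 - 5*(-23))*17 = (-55 + 115)*17 = 60*17 = 1020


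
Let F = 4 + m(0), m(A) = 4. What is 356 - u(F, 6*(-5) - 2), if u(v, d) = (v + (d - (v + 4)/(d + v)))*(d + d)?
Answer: -1148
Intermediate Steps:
F = 8 (F = 4 + 4 = 8)
u(v, d) = 2*d*(d + v - (4 + v)/(d + v)) (u(v, d) = (v + (d - (4 + v)/(d + v)))*(2*d) = (d + v - (4 + v)/(d + v))*(2*d) = 2*d*(d + v - (4 + v)/(d + v)))
356 - u(F, 6*(-5) - 2) = 356 - 2*(6*(-5) - 2)*(-4 + (6*(-5) - 2)² + 8² - 1*8 + 2*(6*(-5) - 2)*8)/((6*(-5) - 2) + 8) = 356 - 2*(-30 - 2)*(-4 + (-30 - 2)² + 64 - 8 + 2*(-30 - 2)*8)/((-30 - 2) + 8) = 356 - 2*(-32)*(-4 + (-32)² + 64 - 8 + 2*(-32)*8)/(-32 + 8) = 356 - 2*(-32)*(-4 + 1024 + 64 - 8 - 512)/(-24) = 356 - 2*(-32)*(-1)*564/24 = 356 - 1*1504 = 356 - 1504 = -1148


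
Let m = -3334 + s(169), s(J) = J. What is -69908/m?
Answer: 69908/3165 ≈ 22.088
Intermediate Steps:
m = -3165 (m = -3334 + 169 = -3165)
-69908/m = -69908/(-3165) = -69908*(-1/3165) = 69908/3165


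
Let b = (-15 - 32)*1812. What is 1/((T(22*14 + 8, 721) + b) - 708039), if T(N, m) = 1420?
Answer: -1/791783 ≈ -1.2630e-6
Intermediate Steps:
b = -85164 (b = -47*1812 = -85164)
1/((T(22*14 + 8, 721) + b) - 708039) = 1/((1420 - 85164) - 708039) = 1/(-83744 - 708039) = 1/(-791783) = -1/791783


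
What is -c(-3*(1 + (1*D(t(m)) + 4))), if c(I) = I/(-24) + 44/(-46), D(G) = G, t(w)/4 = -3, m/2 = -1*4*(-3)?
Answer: 337/184 ≈ 1.8315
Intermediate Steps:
m = 24 (m = 2*(-1*4*(-3)) = 2*(-4*(-3)) = 2*12 = 24)
t(w) = -12 (t(w) = 4*(-3) = -12)
c(I) = -22/23 - I/24 (c(I) = I*(-1/24) + 44*(-1/46) = -I/24 - 22/23 = -22/23 - I/24)
-c(-3*(1 + (1*D(t(m)) + 4))) = -(-22/23 - (-1)*(1 + (1*(-12) + 4))/8) = -(-22/23 - (-1)*(1 + (-12 + 4))/8) = -(-22/23 - (-1)*(1 - 8)/8) = -(-22/23 - (-1)*(-7)/8) = -(-22/23 - 1/24*21) = -(-22/23 - 7/8) = -1*(-337/184) = 337/184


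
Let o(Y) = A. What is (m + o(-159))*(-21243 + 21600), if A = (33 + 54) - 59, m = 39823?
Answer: 14226807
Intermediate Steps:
A = 28 (A = 87 - 59 = 28)
o(Y) = 28
(m + o(-159))*(-21243 + 21600) = (39823 + 28)*(-21243 + 21600) = 39851*357 = 14226807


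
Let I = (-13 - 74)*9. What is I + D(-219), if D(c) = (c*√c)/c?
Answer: -783 + I*√219 ≈ -783.0 + 14.799*I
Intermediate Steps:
I = -783 (I = -87*9 = -783)
D(c) = √c (D(c) = c^(3/2)/c = √c)
I + D(-219) = -783 + √(-219) = -783 + I*√219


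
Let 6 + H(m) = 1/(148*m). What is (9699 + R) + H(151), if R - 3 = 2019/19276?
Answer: 261055530331/26923753 ≈ 9696.1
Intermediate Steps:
R = 59847/19276 (R = 3 + 2019/19276 = 59847/19276 ≈ 3.1047)
H(m) = -6 + 1/(148*m)
(9699 + R) + H(151) = (9699 + 59847/19276) + (-6 + (1/148)/151) = 187017771/19276 + (-6 + (1/148)*(1/151)) = 187017771/19276 + (-6 + 1/22348) = 187017771/19276 - 134087/22348 = 261055530331/26923753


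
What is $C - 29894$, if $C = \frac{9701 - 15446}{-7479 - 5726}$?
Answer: $- \frac{78948905}{2641} \approx -29894.0$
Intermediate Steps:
$C = \frac{1149}{2641}$ ($C = - \frac{5745}{-13205} = \left(-5745\right) \left(- \frac{1}{13205}\right) = \frac{1149}{2641} \approx 0.43506$)
$C - 29894 = \frac{1149}{2641} - 29894 = - \frac{78948905}{2641}$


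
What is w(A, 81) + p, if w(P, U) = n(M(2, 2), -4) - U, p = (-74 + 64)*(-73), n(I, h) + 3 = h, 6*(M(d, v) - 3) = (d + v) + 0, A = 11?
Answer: 642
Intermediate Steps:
M(d, v) = 3 + d/6 + v/6 (M(d, v) = 3 + ((d + v) + 0)/6 = 3 + (d + v)/6 = 3 + (d/6 + v/6) = 3 + d/6 + v/6)
n(I, h) = -3 + h
p = 730 (p = -10*(-73) = 730)
w(P, U) = -7 - U (w(P, U) = (-3 - 4) - U = -7 - U)
w(A, 81) + p = (-7 - 1*81) + 730 = (-7 - 81) + 730 = -88 + 730 = 642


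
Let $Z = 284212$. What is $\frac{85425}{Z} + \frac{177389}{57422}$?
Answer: $\frac{27660678409}{8160010732} \approx 3.3898$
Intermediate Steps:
$\frac{85425}{Z} + \frac{177389}{57422} = \frac{85425}{284212} + \frac{177389}{57422} = \frac{27660678409}{8160010732}$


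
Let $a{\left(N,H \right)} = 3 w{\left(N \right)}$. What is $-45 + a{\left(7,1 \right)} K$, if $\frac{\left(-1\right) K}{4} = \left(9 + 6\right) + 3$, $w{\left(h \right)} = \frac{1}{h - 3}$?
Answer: $-99$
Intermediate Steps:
$w{\left(h \right)} = \frac{1}{-3 + h}$
$K = -72$ ($K = - 4 \left(\left(9 + 6\right) + 3\right) = - 4 \left(15 + 3\right) = \left(-4\right) 18 = -72$)
$a{\left(N,H \right)} = \frac{3}{-3 + N}$
$-45 + a{\left(7,1 \right)} K = -45 + \frac{3}{-3 + 7} \left(-72\right) = -45 + \frac{3}{4} \left(-72\right) = -45 - 54 = -99$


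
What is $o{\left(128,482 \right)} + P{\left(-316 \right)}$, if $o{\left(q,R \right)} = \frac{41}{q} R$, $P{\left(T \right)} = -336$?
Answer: $- \frac{11623}{64} \approx -181.61$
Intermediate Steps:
$o{\left(q,R \right)} = \frac{41 R}{q}$
$o{\left(128,482 \right)} + P{\left(-316 \right)} = 41 \cdot 482 \cdot \frac{1}{128} - 336 = \frac{9881}{64} - 336 = - \frac{11623}{64}$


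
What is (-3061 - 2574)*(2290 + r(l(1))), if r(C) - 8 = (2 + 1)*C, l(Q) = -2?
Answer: -12915420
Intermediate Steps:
r(C) = 8 + 3*C (r(C) = 8 + (2 + 1)*C = 8 + 3*C)
(-3061 - 2574)*(2290 + r(l(1))) = (-3061 - 2574)*(2290 + (8 + 3*(-2))) = -5635*(2290 + (8 - 6)) = -5635*(2290 + 2) = -5635*2292 = -12915420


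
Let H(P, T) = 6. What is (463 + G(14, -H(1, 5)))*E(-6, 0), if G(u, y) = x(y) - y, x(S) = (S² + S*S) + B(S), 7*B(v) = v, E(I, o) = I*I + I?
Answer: 113430/7 ≈ 16204.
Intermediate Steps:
E(I, o) = I + I² (E(I, o) = I² + I = I + I²)
B(v) = v/7
x(S) = 2*S² + S/7 (x(S) = (S² + S*S) + S/7 = (S² + S²) + S/7 = 2*S² + S/7)
G(u, y) = -y + y*(1 + 14*y)/7 (G(u, y) = y*(1 + 14*y)/7 - y = -y + y*(1 + 14*y)/7)
(463 + G(14, -H(1, 5)))*E(-6, 0) = (463 + 2*(-1*6)*(-3 + 7*(-1*6))/7)*(-6*(1 - 6)) = (463 + (2/7)*(-6)*(-3 + 7*(-6)))*(-6*(-5)) = (463 + (2/7)*(-6)*(-3 - 42))*30 = (463 + (2/7)*(-6)*(-45))*30 = (463 + 540/7)*30 = (3781/7)*30 = 113430/7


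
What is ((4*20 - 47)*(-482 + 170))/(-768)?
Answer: 429/32 ≈ 13.406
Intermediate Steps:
((4*20 - 47)*(-482 + 170))/(-768) = ((80 - 47)*(-312))*(-1/768) = (33*(-312))*(-1/768) = -10296*(-1/768) = 429/32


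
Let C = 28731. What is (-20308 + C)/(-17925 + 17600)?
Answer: -8423/325 ≈ -25.917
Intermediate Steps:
(-20308 + C)/(-17925 + 17600) = (-20308 + 28731)/(-17925 + 17600) = 8423/(-325) = 8423*(-1/325) = -8423/325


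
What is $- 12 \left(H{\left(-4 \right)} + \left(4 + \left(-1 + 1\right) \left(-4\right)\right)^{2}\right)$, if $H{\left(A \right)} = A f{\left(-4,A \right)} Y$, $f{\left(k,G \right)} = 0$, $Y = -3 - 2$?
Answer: $-192$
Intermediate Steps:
$Y = -5$
$H{\left(A \right)} = 0$ ($H{\left(A \right)} = A 0 \left(-5\right) = 0 \left(-5\right) = 0$)
$- 12 \left(H{\left(-4 \right)} + \left(4 + \left(-1 + 1\right) \left(-4\right)\right)^{2}\right) = - 12 \left(0 + \left(4 + \left(-1 + 1\right) \left(-4\right)\right)^{2}\right) = - 12 \left(0 + \left(4 + 0 \left(-4\right)\right)^{2}\right) = - 12 \left(0 + \left(4 + 0\right)^{2}\right) = - 12 \left(0 + 4^{2}\right) = - 12 \left(0 + 16\right) = \left(-12\right) 16 = -192$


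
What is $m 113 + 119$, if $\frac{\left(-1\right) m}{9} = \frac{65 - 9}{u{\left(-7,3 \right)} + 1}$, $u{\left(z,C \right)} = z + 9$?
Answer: $-18865$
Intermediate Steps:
$u{\left(z,C \right)} = 9 + z$
$m = -168$ ($m = - 9 \frac{65 - 9}{\left(9 - 7\right) + 1} = - 9 \frac{56}{2 + 1} = - 9 \cdot \frac{56}{3} = - 9 \cdot 56 \cdot \frac{1}{3} = \left(-9\right) \frac{56}{3} = -168$)
$m 113 + 119 = \left(-168\right) 113 + 119 = -18984 + 119 = -18865$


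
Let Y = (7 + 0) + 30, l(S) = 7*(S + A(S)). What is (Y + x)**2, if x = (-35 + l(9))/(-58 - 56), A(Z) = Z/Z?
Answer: 17497489/12996 ≈ 1346.4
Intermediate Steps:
A(Z) = 1
l(S) = 7 + 7*S (l(S) = 7*(S + 1) = 7*(1 + S) = 7 + 7*S)
x = -35/114 (x = (-35 + (7 + 7*9))/(-58 - 56) = (-35 + (7 + 63))/(-114) = (-35 + 70)*(-1/114) = 35*(-1/114) = -35/114 ≈ -0.30702)
Y = 37 (Y = 7 + 30 = 37)
(Y + x)**2 = (37 - 35/114)**2 = (4183/114)**2 = 17497489/12996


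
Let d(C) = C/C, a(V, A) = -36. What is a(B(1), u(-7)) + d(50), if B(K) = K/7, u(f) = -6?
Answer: -35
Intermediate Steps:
B(K) = K/7 (B(K) = K*(1/7) = K/7)
d(C) = 1
a(B(1), u(-7)) + d(50) = -36 + 1 = -35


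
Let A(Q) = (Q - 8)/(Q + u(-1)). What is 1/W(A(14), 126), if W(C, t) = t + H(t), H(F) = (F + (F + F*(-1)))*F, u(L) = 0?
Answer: 1/16002 ≈ 6.2492e-5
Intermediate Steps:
A(Q) = (-8 + Q)/Q (A(Q) = (Q - 8)/(Q + 0) = (-8 + Q)/Q)
H(F) = F² (H(F) = (F + (F - F))*F = (F + 0)*F = F*F = F²)
W(C, t) = t + t²
1/W(A(14), 126) = 1/(126*(1 + 126)) = 1/(126*127) = 1/16002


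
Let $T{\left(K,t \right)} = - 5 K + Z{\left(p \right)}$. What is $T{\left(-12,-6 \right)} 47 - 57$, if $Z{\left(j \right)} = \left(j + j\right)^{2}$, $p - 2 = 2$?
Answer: $5771$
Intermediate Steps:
$p = 4$ ($p = 2 + 2 = 4$)
$Z{\left(j \right)} = 4 j^{2}$ ($Z{\left(j \right)} = \left(2 j\right)^{2} = 4 j^{2}$)
$T{\left(K,t \right)} = 64 - 5 K$ ($T{\left(K,t \right)} = - 5 K + 4 \cdot 4^{2} = - 5 K + 4 \cdot 16 = - 5 K + 64 = 64 - 5 K$)
$T{\left(-12,-6 \right)} 47 - 57 = \left(64 - -60\right) 47 - 57 = \left(64 + 60\right) 47 - 57 = 124 \cdot 47 - 57 = 5828 - 57 = 5771$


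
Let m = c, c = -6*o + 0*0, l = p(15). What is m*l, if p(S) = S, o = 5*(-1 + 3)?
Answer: -900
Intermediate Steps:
o = 10 (o = 5*2 = 10)
l = 15
c = -60 (c = -6*10 + 0*0 = -60 + 0 = -60)
m = -60
m*l = -60*15 = -900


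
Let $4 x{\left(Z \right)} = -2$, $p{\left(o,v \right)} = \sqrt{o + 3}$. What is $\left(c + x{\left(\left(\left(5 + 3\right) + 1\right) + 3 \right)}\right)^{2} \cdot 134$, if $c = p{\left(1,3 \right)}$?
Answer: $\frac{603}{2} \approx 301.5$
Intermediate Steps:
$p{\left(o,v \right)} = \sqrt{3 + o}$
$x{\left(Z \right)} = - \frac{1}{2}$ ($x{\left(Z \right)} = \frac{1}{4} \left(-2\right) = - \frac{1}{2}$)
$c = 2$ ($c = \sqrt{3 + 1} = \sqrt{4} = 2$)
$\left(c + x{\left(\left(\left(5 + 3\right) + 1\right) + 3 \right)}\right)^{2} \cdot 134 = \left(2 - \frac{1}{2}\right)^{2} \cdot 134 = \left(\frac{3}{2}\right)^{2} \cdot 134 = \frac{9}{4} \cdot 134 = \frac{603}{2}$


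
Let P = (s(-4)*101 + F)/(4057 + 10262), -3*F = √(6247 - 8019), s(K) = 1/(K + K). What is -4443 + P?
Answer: -508954637/114552 - 2*I*√443/42957 ≈ -4443.0 - 0.00097994*I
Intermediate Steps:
s(K) = 1/(2*K)
F = -2*I*√443/3 (F = -√(6247 - 8019)/3 = -2*I*√443/3 ≈ -14.032*I)
P = -101/114552 - 2*I*√443/42957 (P = (((½)/(-4))*101 - 2*I*√443/3)/(4057 + 10262) = (((½)*(-¼))*101 - 2*I*√443/3)/14319 = (-⅛*101 - 2*I*√443/3)*(1/14319) = (-101/8 - 2*I*√443/3)*(1/14319) = -101/114552 - 2*I*√443/42957 ≈ -0.0008817 - 0.00097994*I)
-4443 + P = -4443 + (-101/114552 - 2*I*√443/42957) = -508954637/114552 - 2*I*√443/42957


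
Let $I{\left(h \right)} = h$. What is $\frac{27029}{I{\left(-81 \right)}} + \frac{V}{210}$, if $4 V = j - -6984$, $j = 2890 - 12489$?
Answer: $- \frac{1527745}{4536} \approx -336.8$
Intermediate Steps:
$j = -9599$ ($j = 2890 - 12489 = -9599$)
$V = - \frac{2615}{4}$ ($V = \frac{-9599 - -6984}{4} = \frac{-9599 + 6984}{4} = \frac{1}{4} \left(-2615\right) = - \frac{2615}{4} \approx -653.75$)
$\frac{27029}{I{\left(-81 \right)}} + \frac{V}{210} = \frac{27029}{-81} - \frac{2615}{4 \cdot 210} = 27029 \left(- \frac{1}{81}\right) - \frac{523}{168} = - \frac{27029}{81} - \frac{523}{168} = - \frac{1527745}{4536}$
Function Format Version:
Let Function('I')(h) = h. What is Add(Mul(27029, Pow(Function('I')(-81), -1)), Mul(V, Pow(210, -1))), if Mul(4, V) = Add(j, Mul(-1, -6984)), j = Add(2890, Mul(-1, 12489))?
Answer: Rational(-1527745, 4536) ≈ -336.80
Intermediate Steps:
j = -9599 (j = Add(2890, -12489) = -9599)
V = Rational(-2615, 4) (V = Mul(Rational(1, 4), Add(-9599, Mul(-1, -6984))) = Mul(Rational(1, 4), Add(-9599, 6984)) = Mul(Rational(1, 4), -2615) = Rational(-2615, 4) ≈ -653.75)
Add(Mul(27029, Pow(Function('I')(-81), -1)), Mul(V, Pow(210, -1))) = Add(Mul(27029, Pow(-81, -1)), Mul(Rational(-2615, 4), Pow(210, -1))) = Add(Mul(27029, Rational(-1, 81)), Mul(Rational(-2615, 4), Rational(1, 210))) = Add(Rational(-27029, 81), Rational(-523, 168)) = Rational(-1527745, 4536)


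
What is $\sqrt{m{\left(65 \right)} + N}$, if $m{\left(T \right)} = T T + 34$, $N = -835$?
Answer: $4 \sqrt{214} \approx 58.515$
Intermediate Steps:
$m{\left(T \right)} = 34 + T^{2}$ ($m{\left(T \right)} = T^{2} + 34 = 34 + T^{2}$)
$\sqrt{m{\left(65 \right)} + N} = \sqrt{\left(34 + 65^{2}\right) - 835} = \sqrt{\left(34 + 4225\right) - 835} = \sqrt{4259 - 835} = \sqrt{3424} = 4 \sqrt{214}$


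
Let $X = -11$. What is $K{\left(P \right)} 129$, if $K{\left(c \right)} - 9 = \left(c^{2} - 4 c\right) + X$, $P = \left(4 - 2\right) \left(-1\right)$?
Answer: $1290$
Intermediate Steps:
$P = -2$ ($P = 2 \left(-1\right) = -2$)
$K{\left(c \right)} = -2 + c^{2} - 4 c$ ($K{\left(c \right)} = 9 - \left(11 - c^{2} + 4 c\right) = -2 + c^{2} - 4 c$)
$K{\left(P \right)} 129 = \left(-2 + \left(-2\right)^{2} - -8\right) 129 = \left(-2 + 4 + 8\right) 129 = 10 \cdot 129 = 1290$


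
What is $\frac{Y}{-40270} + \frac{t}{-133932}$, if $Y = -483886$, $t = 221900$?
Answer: $\frac{6983988344}{674180205} \approx 10.359$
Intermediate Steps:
$\frac{Y}{-40270} + \frac{t}{-133932} = - \frac{483886}{-40270} + \frac{221900}{-133932} = \left(-483886\right) \left(- \frac{1}{40270}\right) + 221900 \left(- \frac{1}{133932}\right) = \frac{241943}{20135} - \frac{55475}{33483} = \frac{6983988344}{674180205}$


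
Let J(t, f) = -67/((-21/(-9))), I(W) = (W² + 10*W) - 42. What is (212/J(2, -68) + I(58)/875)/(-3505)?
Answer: 514198/616441875 ≈ 0.00083414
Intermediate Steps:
I(W) = -42 + W² + 10*W
J(t, f) = -201/7 (J(t, f) = -67/((-21*(-⅑))) = -67/7/3 = -67*3/7 = -201/7)
(212/J(2, -68) + I(58)/875)/(-3505) = (212/(-201/7) + (-42 + 58² + 10*58)/875)/(-3505) = (212*(-7/201) + (-42 + 3364 + 580)*(1/875))*(-1/3505) = (-1484/201 + 3902*(1/875))*(-1/3505) = (-1484/201 + 3902/875)*(-1/3505) = -514198/175875*(-1/3505) = 514198/616441875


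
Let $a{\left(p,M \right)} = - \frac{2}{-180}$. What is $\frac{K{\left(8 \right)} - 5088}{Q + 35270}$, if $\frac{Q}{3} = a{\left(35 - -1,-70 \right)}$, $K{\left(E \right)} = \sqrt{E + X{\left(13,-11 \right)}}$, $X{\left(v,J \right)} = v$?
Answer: $- \frac{152640}{1058101} + \frac{30 \sqrt{21}}{1058101} \approx -0.14413$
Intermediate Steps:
$a{\left(p,M \right)} = \frac{1}{90}$ ($a{\left(p,M \right)} = \left(-2\right) \left(- \frac{1}{180}\right) = \frac{1}{90}$)
$K{\left(E \right)} = \sqrt{13 + E}$ ($K{\left(E \right)} = \sqrt{E + 13} = \sqrt{13 + E}$)
$Q = \frac{1}{30}$ ($Q = 3 \cdot \frac{1}{90} = \frac{1}{30} \approx 0.033333$)
$\frac{K{\left(8 \right)} - 5088}{Q + 35270} = \frac{\sqrt{13 + 8} - 5088}{\frac{1}{30} + 35270} = \frac{\sqrt{21} - 5088}{\frac{1058101}{30}} = \left(-5088 + \sqrt{21}\right) \frac{30}{1058101} = - \frac{152640}{1058101} + \frac{30 \sqrt{21}}{1058101}$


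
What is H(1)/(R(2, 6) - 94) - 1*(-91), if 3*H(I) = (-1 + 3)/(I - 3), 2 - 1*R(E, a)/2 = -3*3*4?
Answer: 4915/54 ≈ 91.019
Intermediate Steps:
R(E, a) = 76 (R(E, a) = 4 - 2*(-3*3)*4 = 4 - (-18)*4 = 4 - 2*(-36) = 4 + 72 = 76)
H(I) = 2/(3*(-3 + I)) (H(I) = ((-1 + 3)/(I - 3))/3 = (2/(-3 + I))/3 = 2/(3*(-3 + I)))
H(1)/(R(2, 6) - 94) - 1*(-91) = (2/(3*(-3 + 1)))/(76 - 94) - 1*(-91) = ((2/3)/(-2))/(-18) + 91 = -(-1)/(27*2) + 91 = -1/18*(-1/3) + 91 = 1/54 + 91 = 4915/54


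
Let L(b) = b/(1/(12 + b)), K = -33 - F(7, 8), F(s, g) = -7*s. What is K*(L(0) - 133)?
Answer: -2128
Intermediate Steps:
K = 16 (K = -33 - (-7)*7 = -33 - 1*(-49) = -33 + 49 = 16)
L(b) = b*(12 + b)
K*(L(0) - 133) = 16*(0*(12 + 0) - 133) = 16*(0*12 - 133) = 16*(0 - 133) = 16*(-133) = -2128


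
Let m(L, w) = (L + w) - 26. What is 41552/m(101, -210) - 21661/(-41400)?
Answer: -38162857/124200 ≈ -307.27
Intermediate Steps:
m(L, w) = -26 + L + w
41552/m(101, -210) - 21661/(-41400) = 41552/(-26 + 101 - 210) - 21661/(-41400) = 41552/(-135) - 21661*(-1/41400) = 41552*(-1/135) + 21661/41400 = -41552/135 + 21661/41400 = -38162857/124200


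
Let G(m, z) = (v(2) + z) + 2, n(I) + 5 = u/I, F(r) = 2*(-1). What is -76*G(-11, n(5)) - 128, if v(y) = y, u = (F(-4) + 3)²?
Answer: -336/5 ≈ -67.200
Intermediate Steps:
F(r) = -2
u = 1 (u = (-2 + 3)² = 1² = 1)
n(I) = -5 + 1/I
G(m, z) = 4 + z (G(m, z) = (2 + z) + 2 = 4 + z)
-76*G(-11, n(5)) - 128 = -76*(4 + (-5 + 1/5)) - 128 = -76*(4 + (-5 + ⅕)) - 128 = -76*(4 - 24/5) - 128 = -76*(-⅘) - 128 = 304/5 - 128 = -336/5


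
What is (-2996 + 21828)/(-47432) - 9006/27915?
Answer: -3609348/5015395 ≈ -0.71965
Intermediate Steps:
(-2996 + 21828)/(-47432) - 9006/27915 = 18832*(-1/47432) - 9006*1/27915 = -214/539 - 3002/9305 = -3609348/5015395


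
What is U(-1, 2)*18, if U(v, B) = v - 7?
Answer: -144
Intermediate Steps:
U(v, B) = -7 + v
U(-1, 2)*18 = (-7 - 1)*18 = -8*18 = -144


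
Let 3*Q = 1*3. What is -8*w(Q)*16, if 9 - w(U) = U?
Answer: -1024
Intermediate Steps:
Q = 1 (Q = (1*3)/3 = (⅓)*3 = 1)
w(U) = 9 - U
-8*w(Q)*16 = -8*(9 - 1*1)*16 = -8*(9 - 1)*16 = -8*8*16 = -64*16 = -1024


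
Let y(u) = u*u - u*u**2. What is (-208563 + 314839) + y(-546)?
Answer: 163175728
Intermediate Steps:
y(u) = u**2 - u**3
(-208563 + 314839) + y(-546) = (-208563 + 314839) + (-546)**2*(1 - 1*(-546)) = 106276 + 298116*(1 + 546) = 106276 + 298116*547 = 106276 + 163069452 = 163175728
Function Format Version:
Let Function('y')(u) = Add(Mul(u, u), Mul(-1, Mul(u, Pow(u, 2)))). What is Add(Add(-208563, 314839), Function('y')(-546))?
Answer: 163175728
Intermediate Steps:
Function('y')(u) = Add(Pow(u, 2), Mul(-1, Pow(u, 3)))
Add(Add(-208563, 314839), Function('y')(-546)) = Add(Add(-208563, 314839), Mul(Pow(-546, 2), Add(1, Mul(-1, -546)))) = Add(106276, Mul(298116, Add(1, 546))) = Add(106276, Mul(298116, 547)) = Add(106276, 163069452) = 163175728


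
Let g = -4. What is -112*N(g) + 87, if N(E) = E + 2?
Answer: 311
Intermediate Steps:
N(E) = 2 + E
-112*N(g) + 87 = -112*(2 - 4) + 87 = -112*(-2) + 87 = 224 + 87 = 311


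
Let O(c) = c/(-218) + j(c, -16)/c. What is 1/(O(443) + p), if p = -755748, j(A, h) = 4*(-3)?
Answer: -96574/72985806217 ≈ -1.3232e-6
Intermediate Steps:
j(A, h) = -12
O(c) = -12/c - c/218 (O(c) = c/(-218) - 12/c = c*(-1/218) - 12/c = -c/218 - 12/c = -12/c - c/218)
1/(O(443) + p) = 1/((-12/443 - 1/218*443) - 755748) = 1/((-12*1/443 - 443/218) - 755748) = 1/((-12/443 - 443/218) - 755748) = 1/(-198865/96574 - 755748) = 1/(-72985806217/96574) = -96574/72985806217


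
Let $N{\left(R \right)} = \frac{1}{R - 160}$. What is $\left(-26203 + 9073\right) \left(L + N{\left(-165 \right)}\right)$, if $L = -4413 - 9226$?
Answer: $\frac{15186347976}{65} \approx 2.3364 \cdot 10^{8}$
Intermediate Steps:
$N{\left(R \right)} = \frac{1}{-160 + R}$
$L = -13639$ ($L = -4413 - 9226 = -13639$)
$\left(-26203 + 9073\right) \left(L + N{\left(-165 \right)}\right) = \left(-26203 + 9073\right) \left(-13639 + \frac{1}{-160 - 165}\right) = - 17130 \left(-13639 + \frac{1}{-325}\right) = - 17130 \left(-13639 - \frac{1}{325}\right) = \left(-17130\right) \left(- \frac{4432676}{325}\right) = \frac{15186347976}{65}$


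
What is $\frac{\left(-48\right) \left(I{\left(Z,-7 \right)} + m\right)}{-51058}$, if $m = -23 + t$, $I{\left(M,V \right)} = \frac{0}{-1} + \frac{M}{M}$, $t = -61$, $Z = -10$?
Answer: $- \frac{1992}{25529} \approx -0.078029$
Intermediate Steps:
$I{\left(M,V \right)} = 1$ ($I{\left(M,V \right)} = 0 \left(-1\right) + 1 = 0 + 1 = 1$)
$m = -84$ ($m = -23 - 61 = -84$)
$\frac{\left(-48\right) \left(I{\left(Z,-7 \right)} + m\right)}{-51058} = \frac{\left(-48\right) \left(1 - 84\right)}{-51058} = \left(-48\right) \left(-83\right) \left(- \frac{1}{51058}\right) = 3984 \left(- \frac{1}{51058}\right) = - \frac{1992}{25529}$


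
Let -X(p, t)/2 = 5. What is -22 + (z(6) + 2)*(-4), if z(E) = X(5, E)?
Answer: 10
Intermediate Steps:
X(p, t) = -10 (X(p, t) = -2*5 = -10)
z(E) = -10
-22 + (z(6) + 2)*(-4) = -22 + (-10 + 2)*(-4) = -22 - 8*(-4) = -22 + 32 = 10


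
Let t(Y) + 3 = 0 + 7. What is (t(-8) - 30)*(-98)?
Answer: 2548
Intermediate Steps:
t(Y) = 4 (t(Y) = -3 + (0 + 7) = -3 + 7 = 4)
(t(-8) - 30)*(-98) = (4 - 30)*(-98) = -26*(-98) = 2548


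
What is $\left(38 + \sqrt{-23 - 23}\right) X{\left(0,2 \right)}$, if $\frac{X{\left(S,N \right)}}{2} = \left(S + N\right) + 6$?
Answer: $608 + 16 i \sqrt{46} \approx 608.0 + 108.52 i$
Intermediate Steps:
$X{\left(S,N \right)} = 12 + 2 N + 2 S$ ($X{\left(S,N \right)} = 2 \left(\left(S + N\right) + 6\right) = 2 \left(\left(N + S\right) + 6\right) = 2 \left(6 + N + S\right) = 12 + 2 N + 2 S$)
$\left(38 + \sqrt{-23 - 23}\right) X{\left(0,2 \right)} = \left(38 + \sqrt{-23 - 23}\right) \left(12 + 2 \cdot 2 + 2 \cdot 0\right) = \left(38 + \sqrt{-46}\right) \left(12 + 4 + 0\right) = \left(38 + i \sqrt{46}\right) 16 = 608 + 16 i \sqrt{46}$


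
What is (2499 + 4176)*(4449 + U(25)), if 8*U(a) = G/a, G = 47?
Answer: 237589149/8 ≈ 2.9699e+7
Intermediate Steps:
U(a) = 47/(8*a) (U(a) = (47/a)/8 = 47/(8*a))
(2499 + 4176)*(4449 + U(25)) = (2499 + 4176)*(4449 + (47/8)/25) = 6675*(4449 + (47/8)*(1/25)) = 6675*(4449 + 47/200) = 6675*(889847/200) = 237589149/8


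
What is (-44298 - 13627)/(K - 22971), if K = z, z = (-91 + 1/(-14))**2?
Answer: 11353300/2876691 ≈ 3.9467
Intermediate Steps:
z = 1625625/196 (z = (-91 - 1/14)**2 = (-1275/14)**2 = 1625625/196 ≈ 8294.0)
K = 1625625/196 ≈ 8294.0
(-44298 - 13627)/(K - 22971) = (-44298 - 13627)/(1625625/196 - 22971) = -57925/(-2876691/196) = -57925*(-196/2876691) = 11353300/2876691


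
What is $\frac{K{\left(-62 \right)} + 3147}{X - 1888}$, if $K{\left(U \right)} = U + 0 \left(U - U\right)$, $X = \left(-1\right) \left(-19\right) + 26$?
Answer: $- \frac{3085}{1843} \approx -1.6739$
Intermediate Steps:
$X = 45$ ($X = 19 + 26 = 45$)
$K{\left(U \right)} = U$ ($K{\left(U \right)} = U + 0 \cdot 0 = U + 0 = U$)
$\frac{K{\left(-62 \right)} + 3147}{X - 1888} = \frac{-62 + 3147}{45 - 1888} = \frac{3085}{-1843} = 3085 \left(- \frac{1}{1843}\right) = - \frac{3085}{1843}$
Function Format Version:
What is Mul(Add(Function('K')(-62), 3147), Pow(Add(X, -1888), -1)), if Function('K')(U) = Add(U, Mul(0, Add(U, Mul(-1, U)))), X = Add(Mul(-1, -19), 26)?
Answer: Rational(-3085, 1843) ≈ -1.6739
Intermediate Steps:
X = 45 (X = Add(19, 26) = 45)
Function('K')(U) = U (Function('K')(U) = Add(U, Mul(0, 0)) = Add(U, 0) = U)
Mul(Add(Function('K')(-62), 3147), Pow(Add(X, -1888), -1)) = Mul(Add(-62, 3147), Pow(Add(45, -1888), -1)) = Mul(3085, Pow(-1843, -1)) = Mul(3085, Rational(-1, 1843)) = Rational(-3085, 1843)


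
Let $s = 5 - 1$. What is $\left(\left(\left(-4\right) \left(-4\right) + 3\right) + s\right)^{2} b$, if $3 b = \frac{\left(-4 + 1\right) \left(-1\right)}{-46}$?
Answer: $- \frac{23}{2} \approx -11.5$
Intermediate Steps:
$s = 4$
$b = - \frac{1}{46}$ ($b = \frac{\left(-4 + 1\right) \left(-1\right) \frac{1}{-46}}{3} = \frac{\left(-3\right) \left(-1\right) \left(- \frac{1}{46}\right)}{3} = \frac{3 \left(- \frac{1}{46}\right)}{3} = \frac{1}{3} \left(- \frac{3}{46}\right) = - \frac{1}{46} \approx -0.021739$)
$\left(\left(\left(-4\right) \left(-4\right) + 3\right) + s\right)^{2} b = \left(\left(\left(-4\right) \left(-4\right) + 3\right) + 4\right)^{2} \left(- \frac{1}{46}\right) = \left(\left(16 + 3\right) + 4\right)^{2} \left(- \frac{1}{46}\right) = \left(19 + 4\right)^{2} \left(- \frac{1}{46}\right) = 23^{2} \left(- \frac{1}{46}\right) = 529 \left(- \frac{1}{46}\right) = - \frac{23}{2}$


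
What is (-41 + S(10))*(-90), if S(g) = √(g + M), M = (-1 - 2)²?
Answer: 3690 - 90*√19 ≈ 3297.7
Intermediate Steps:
M = 9 (M = (-3)² = 9)
S(g) = √(9 + g) (S(g) = √(g + 9) = √(9 + g))
(-41 + S(10))*(-90) = (-41 + √(9 + 10))*(-90) = (-41 + √19)*(-90) = 3690 - 90*√19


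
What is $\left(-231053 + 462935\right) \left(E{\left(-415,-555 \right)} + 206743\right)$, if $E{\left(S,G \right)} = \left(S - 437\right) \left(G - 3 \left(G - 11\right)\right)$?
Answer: $-177875059026$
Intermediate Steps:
$E{\left(S,G \right)} = \left(-437 + S\right) \left(33 - 2 G\right)$ ($E{\left(S,G \right)} = \left(-437 + S\right) \left(G - 3 \left(-11 + G\right)\right) = \left(-437 + S\right) \left(G - \left(-33 + 3 G\right)\right) = \left(-437 + S\right) \left(33 - 2 G\right)$)
$\left(-231053 + 462935\right) \left(E{\left(-415,-555 \right)} + 206743\right) = \left(-231053 + 462935\right) \left(\left(-14421 + 33 \left(-415\right) + 874 \left(-555\right) - \left(-1110\right) \left(-415\right)\right) + 206743\right) = 231882 \left(\left(-14421 - 13695 - 485070 - 460650\right) + 206743\right) = 231882 \left(-973836 + 206743\right) = 231882 \left(-767093\right) = -177875059026$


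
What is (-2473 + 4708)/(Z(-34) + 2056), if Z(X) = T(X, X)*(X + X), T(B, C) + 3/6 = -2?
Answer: 745/742 ≈ 1.0040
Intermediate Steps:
T(B, C) = -5/2 (T(B, C) = -½ - 2 = -5/2)
Z(X) = -5*X (Z(X) = -5*(X + X)/2 = -5*X)
(-2473 + 4708)/(Z(-34) + 2056) = (-2473 + 4708)/(-5*(-34) + 2056) = 2235/(170 + 2056) = 2235/2226 = 2235*(1/2226) = 745/742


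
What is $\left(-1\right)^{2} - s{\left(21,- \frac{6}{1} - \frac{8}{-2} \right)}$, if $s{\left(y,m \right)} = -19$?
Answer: $20$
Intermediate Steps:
$\left(-1\right)^{2} - s{\left(21,- \frac{6}{1} - \frac{8}{-2} \right)} = \left(-1\right)^{2} - -19 = 1 + 19 = 20$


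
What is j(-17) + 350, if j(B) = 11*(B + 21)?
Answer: 394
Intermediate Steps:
j(B) = 231 + 11*B (j(B) = 11*(21 + B) = 231 + 11*B)
j(-17) + 350 = (231 + 11*(-17)) + 350 = (231 - 187) + 350 = 44 + 350 = 394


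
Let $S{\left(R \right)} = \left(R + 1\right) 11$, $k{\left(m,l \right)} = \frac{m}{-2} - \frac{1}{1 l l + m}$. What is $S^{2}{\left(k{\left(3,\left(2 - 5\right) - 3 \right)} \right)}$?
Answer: $\frac{203401}{6084} \approx 33.432$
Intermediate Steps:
$k{\left(m,l \right)} = - \frac{1}{m + l^{2}} - \frac{m}{2}$ ($k{\left(m,l \right)} = m \left(- \frac{1}{2}\right) - \frac{1}{1 l^{2} + m} = - \frac{m}{2} - \frac{1}{l^{2} + m} = - \frac{m}{2} - \frac{1}{m + l^{2}} = - \frac{1}{m + l^{2}} - \frac{m}{2}$)
$S{\left(R \right)} = 11 + 11 R$ ($S{\left(R \right)} = \left(1 + R\right) 11 = 11 + 11 R$)
$S^{2}{\left(k{\left(3,\left(2 - 5\right) - 3 \right)} \right)} = \left(11 + 11 \frac{-2 - 3^{2} - 3 \left(\left(2 - 5\right) - 3\right)^{2}}{2 \left(3 + \left(\left(2 - 5\right) - 3\right)^{2}\right)}\right)^{2} = \left(11 + 11 \frac{-2 - 9 - 3 \left(-3 - 3\right)^{2}}{2 \left(3 + \left(-3 - 3\right)^{2}\right)}\right)^{2} = \left(11 + 11 \frac{-2 - 9 - 3 \left(-6\right)^{2}}{2 \left(3 + \left(-6\right)^{2}\right)}\right)^{2} = \left(11 + 11 \frac{-2 - 9 - 3 \cdot 36}{2 \left(3 + 36\right)}\right)^{2} = \left(11 + 11 \frac{-2 - 9 - 108}{2 \cdot 39}\right)^{2} = \left(11 + 11 \cdot \frac{1}{2} \cdot \frac{1}{39} \left(-119\right)\right)^{2} = \left(11 + 11 \left(- \frac{119}{78}\right)\right)^{2} = \left(11 - \frac{1309}{78}\right)^{2} = \left(- \frac{451}{78}\right)^{2} = \frac{203401}{6084}$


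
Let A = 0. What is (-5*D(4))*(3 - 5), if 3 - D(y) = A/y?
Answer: 30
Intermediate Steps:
D(y) = 3 (D(y) = 3 - 0/y = 3 - 1*0 = 3 + 0 = 3)
(-5*D(4))*(3 - 5) = (-5*3)*(3 - 5) = -15*(-2) = 30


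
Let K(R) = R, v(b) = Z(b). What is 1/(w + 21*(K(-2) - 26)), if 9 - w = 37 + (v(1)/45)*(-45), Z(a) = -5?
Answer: -1/621 ≈ -0.0016103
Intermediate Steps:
v(b) = -5
w = -33 (w = 9 - (37 - 5/45*(-45)) = 9 - (37 - 5*1/45*(-45)) = 9 - (37 - 1/9*(-45)) = 9 - (37 + 5) = 9 - 1*42 = 9 - 42 = -33)
1/(w + 21*(K(-2) - 26)) = 1/(-33 + 21*(-2 - 26)) = 1/(-33 + 21*(-28)) = 1/(-33 - 588) = 1/(-621) = -1/621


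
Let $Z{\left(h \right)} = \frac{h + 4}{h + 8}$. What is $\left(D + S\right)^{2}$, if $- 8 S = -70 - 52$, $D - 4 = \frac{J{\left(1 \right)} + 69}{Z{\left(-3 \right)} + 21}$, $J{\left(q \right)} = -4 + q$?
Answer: $\frac{22477081}{44944} \approx 500.11$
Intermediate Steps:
$Z{\left(h \right)} = \frac{4 + h}{8 + h}$
$D = \frac{377}{53}$ ($D = 4 + \frac{\left(-4 + 1\right) + 69}{\frac{4 - 3}{8 - 3} + 21} = 4 + \frac{-3 + 69}{\frac{1}{5} \cdot 1 + 21} = 4 + \frac{66}{\frac{1}{5} \cdot 1 + 21} = 4 + \frac{66}{\frac{1}{5} + 21} = 4 + \frac{66}{\frac{106}{5}} = 4 + 66 \cdot \frac{5}{106} = 4 + \frac{165}{53} = \frac{377}{53} \approx 7.1132$)
$S = \frac{61}{4}$ ($S = - \frac{-70 - 52}{8} = \left(- \frac{1}{8}\right) \left(-122\right) = \frac{61}{4} \approx 15.25$)
$\left(D + S\right)^{2} = \left(\frac{377}{53} + \frac{61}{4}\right)^{2} = \left(\frac{4741}{212}\right)^{2} = \frac{22477081}{44944}$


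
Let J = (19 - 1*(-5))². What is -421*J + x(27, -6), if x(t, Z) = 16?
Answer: -242480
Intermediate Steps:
J = 576 (J = (19 + 5)² = 24² = 576)
-421*J + x(27, -6) = -421*576 + 16 = -242496 + 16 = -242480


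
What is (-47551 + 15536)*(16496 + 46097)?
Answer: -2003914895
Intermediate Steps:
(-47551 + 15536)*(16496 + 46097) = -32015*62593 = -2003914895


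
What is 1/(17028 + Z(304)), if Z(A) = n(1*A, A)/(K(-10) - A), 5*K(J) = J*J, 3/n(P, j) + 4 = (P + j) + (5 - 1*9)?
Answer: 56800/967190399 ≈ 5.8727e-5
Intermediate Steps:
n(P, j) = 3/(-8 + P + j) (n(P, j) = 3/(-4 + ((P + j) + (5 - 1*9))) = 3/(-4 + ((P + j) + (5 - 9))) = 3/(-4 + ((P + j) - 4)) = 3/(-4 + (-4 + P + j)) = 3/(-8 + P + j))
K(J) = J²/5 (K(J) = (J*J)/5 = J²/5)
Z(A) = 3/((-8 + 2*A)*(20 - A)) (Z(A) = (3/(-8 + 1*A + A))/((⅕)*(-10)² - A) = (3/(-8 + A + A))/((⅕)*100 - A) = (3/(-8 + 2*A))/(20 - A) = 3/((-8 + 2*A)*(20 - A)))
1/(17028 + Z(304)) = 1/(17028 - 3/(2*(-20 + 304)*(-4 + 304))) = 1/(17028 - 3/2/(284*300)) = 1/(17028 - 3/2*1/284*1/300) = 1/(17028 - 1/56800) = 1/(967190399/56800) = 56800/967190399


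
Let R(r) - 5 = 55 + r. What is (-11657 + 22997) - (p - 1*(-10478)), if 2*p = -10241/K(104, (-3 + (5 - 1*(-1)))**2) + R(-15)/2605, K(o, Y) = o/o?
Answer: 3116878/521 ≈ 5982.5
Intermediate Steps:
K(o, Y) = 1
R(r) = 60 + r (R(r) = 5 + (55 + r) = 60 + r)
p = -2667776/521 (p = (-10241/1 + (60 - 15)/2605)/2 = (-10241*1 + 45*(1/2605))/2 = (-10241 + 9/521)/2 = (1/2)*(-5335552/521) = -2667776/521 ≈ -5120.5)
(-11657 + 22997) - (p - 1*(-10478)) = (-11657 + 22997) - (-2667776/521 - 1*(-10478)) = 11340 - (-2667776/521 + 10478) = 11340 - 1*2791262/521 = 11340 - 2791262/521 = 3116878/521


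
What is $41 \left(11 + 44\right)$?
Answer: $2255$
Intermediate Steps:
$41 \left(11 + 44\right) = 41 \cdot 55 = 2255$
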